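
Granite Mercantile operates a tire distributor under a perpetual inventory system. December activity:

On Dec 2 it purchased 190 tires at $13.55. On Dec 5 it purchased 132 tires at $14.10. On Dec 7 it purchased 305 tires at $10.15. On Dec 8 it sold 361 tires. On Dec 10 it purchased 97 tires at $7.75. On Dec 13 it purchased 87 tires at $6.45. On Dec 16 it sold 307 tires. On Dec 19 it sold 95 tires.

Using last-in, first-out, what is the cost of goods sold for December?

COGS = $8,193.95

Dec 8, 361 sold [LIFO — newest first]: 305 @ $10.15 + 56 @ $14.10 = $3,885.35
Dec 16, 307 sold [LIFO — newest first]: 87 @ $6.45 + 97 @ $7.75 + 76 @ $14.10 + 47 @ $13.55 = $3,021.35
Dec 19, 95 sold [LIFO — newest first]: 95 @ $13.55 = $1,287.25
Total COGS = $3,885.35 + $3,021.35 + $1,287.25 = $8,193.95
Ending inventory: 48 @ $13.55 = $650.40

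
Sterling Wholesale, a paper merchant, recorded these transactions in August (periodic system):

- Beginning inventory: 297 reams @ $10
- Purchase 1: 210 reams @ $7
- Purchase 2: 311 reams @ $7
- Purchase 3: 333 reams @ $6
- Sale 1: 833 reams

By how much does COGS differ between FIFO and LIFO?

FIFO COGS: 297 @ $10 + 210 @ $7 + 311 @ $7 + 15 @ $6 = $6,707
LIFO COGS: 333 @ $6 + 311 @ $7 + 189 @ $7 = $5,498
Difference = |$6,707 − $5,498| = $1,209

$1,209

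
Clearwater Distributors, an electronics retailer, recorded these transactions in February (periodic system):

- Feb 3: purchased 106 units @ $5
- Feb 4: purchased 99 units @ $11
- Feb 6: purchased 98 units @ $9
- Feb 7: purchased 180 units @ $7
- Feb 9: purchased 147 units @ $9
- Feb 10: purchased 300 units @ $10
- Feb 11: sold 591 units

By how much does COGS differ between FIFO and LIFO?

FIFO COGS: 106 @ $5 + 99 @ $11 + 98 @ $9 + 180 @ $7 + 108 @ $9 = $4,733
LIFO COGS: 300 @ $10 + 147 @ $9 + 144 @ $7 = $5,331
Difference = |$4,733 − $5,331| = $598

$598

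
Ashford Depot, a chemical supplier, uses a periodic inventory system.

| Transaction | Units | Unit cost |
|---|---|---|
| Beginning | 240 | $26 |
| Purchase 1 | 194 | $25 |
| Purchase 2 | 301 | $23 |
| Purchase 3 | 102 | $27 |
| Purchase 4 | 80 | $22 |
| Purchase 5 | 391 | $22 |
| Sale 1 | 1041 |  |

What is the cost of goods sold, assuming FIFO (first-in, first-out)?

Sale 1 (1041) [FIFO — oldest first]: 240 @ $26 + 194 @ $25 + 301 @ $23 + 102 @ $27 + 80 @ $22 + 124 @ $22 = $25,255
Ending inventory: 267 @ $22 = $5,874
Check: goods available $31,129 = COGS $25,255 + ending $5,874

COGS = $25,255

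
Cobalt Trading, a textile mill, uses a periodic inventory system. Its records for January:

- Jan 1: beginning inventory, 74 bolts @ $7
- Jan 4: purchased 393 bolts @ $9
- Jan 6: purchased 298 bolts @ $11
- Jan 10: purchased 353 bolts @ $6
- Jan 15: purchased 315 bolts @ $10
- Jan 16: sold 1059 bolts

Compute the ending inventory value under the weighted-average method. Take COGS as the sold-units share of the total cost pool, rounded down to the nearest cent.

Jan 16, sell 1059: 1059/1433 × $12,601.00 → $9,312.25
Ending inventory (cost pool remaining) = $3,288.75
Check: goods available $12,601.00 = COGS $9,312.25 + ending $3,288.75

Ending inventory = $3,288.75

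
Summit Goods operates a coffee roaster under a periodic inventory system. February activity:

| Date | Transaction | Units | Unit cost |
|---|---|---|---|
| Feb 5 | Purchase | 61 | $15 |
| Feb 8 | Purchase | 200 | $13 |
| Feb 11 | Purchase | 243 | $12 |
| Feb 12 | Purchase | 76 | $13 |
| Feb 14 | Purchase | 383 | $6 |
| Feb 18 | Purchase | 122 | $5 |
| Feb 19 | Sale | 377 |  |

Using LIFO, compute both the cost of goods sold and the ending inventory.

COGS = $2,140; ending inventory = $8,187

Feb 19, 377 sold [LIFO — newest first]: 122 @ $5 + 255 @ $6 = $2,140
Ending inventory: 61 @ $15 + 200 @ $13 + 243 @ $12 + 76 @ $13 + 128 @ $6 = $8,187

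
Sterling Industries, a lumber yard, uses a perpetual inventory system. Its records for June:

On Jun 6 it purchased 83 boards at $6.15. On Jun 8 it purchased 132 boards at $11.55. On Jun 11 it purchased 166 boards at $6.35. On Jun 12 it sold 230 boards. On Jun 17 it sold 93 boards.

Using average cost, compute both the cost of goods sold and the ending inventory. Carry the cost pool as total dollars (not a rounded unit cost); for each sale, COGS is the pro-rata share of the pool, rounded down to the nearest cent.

After Jun 6: 83 on hand, pool $510.45 (≈ $6.1500 each)
After Jun 8: 215 on hand, pool $2,035.05 (≈ $9.4653 each)
After Jun 11: 381 on hand, pool $3,089.15 (≈ $8.1080 each)
Jun 12, sell 230: 230/381 × $3,089.15 → $1,864.84
Jun 17, sell 93: 93/151 × $1,224.31 → $754.04
Total COGS = $1,864.84 + $754.04 = $2,618.88
Ending inventory (cost pool remaining) = $470.27

COGS = $2,618.88; ending inventory = $470.27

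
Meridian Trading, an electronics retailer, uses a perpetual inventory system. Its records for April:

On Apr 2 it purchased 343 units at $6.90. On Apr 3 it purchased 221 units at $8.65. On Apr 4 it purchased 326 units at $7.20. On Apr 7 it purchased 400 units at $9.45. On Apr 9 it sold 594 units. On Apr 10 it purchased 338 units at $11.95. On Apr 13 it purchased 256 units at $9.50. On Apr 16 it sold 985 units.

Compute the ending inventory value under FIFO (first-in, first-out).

Ending inventory = $3,017.55

Apr 9, 594 sold [FIFO — oldest first]: 343 @ $6.90 + 221 @ $8.65 + 30 @ $7.20 = $4,494.35
Apr 16, 985 sold [FIFO — oldest first]: 296 @ $7.20 + 400 @ $9.45 + 289 @ $11.95 = $9,364.75
Total COGS = $4,494.35 + $9,364.75 = $13,859.10
Ending inventory: 49 @ $11.95 + 256 @ $9.50 = $3,017.55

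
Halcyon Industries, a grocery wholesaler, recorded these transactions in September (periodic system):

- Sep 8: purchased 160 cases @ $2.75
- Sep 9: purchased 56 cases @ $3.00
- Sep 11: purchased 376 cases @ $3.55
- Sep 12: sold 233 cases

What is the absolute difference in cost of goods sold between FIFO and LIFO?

FIFO COGS: 160 @ $2.75 + 56 @ $3.00 + 17 @ $3.55 = $668.35
LIFO COGS: 233 @ $3.55 = $827.15
Difference = |$668.35 − $827.15| = $158.80

$158.80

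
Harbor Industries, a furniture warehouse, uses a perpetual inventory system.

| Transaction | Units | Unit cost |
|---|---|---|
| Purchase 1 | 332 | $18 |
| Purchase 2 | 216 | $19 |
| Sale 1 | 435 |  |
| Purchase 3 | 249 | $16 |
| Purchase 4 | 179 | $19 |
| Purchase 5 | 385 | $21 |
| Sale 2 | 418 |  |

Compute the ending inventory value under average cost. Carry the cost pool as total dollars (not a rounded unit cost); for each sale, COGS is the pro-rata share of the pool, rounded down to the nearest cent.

Ending inventory = $9,627.07

After Purchase 1: 332 on hand, pool $5,976.00 (≈ $18.0000 each)
After Purchase 2: 548 on hand, pool $10,080.00 (≈ $18.3942 each)
Sale 1, sell 435: 435/548 × $10,080.00 → $8,001.45
After Purchase 3: 362 on hand, pool $6,062.55 (≈ $16.7474 each)
After Purchase 4: 541 on hand, pool $9,463.55 (≈ $17.4927 each)
After Purchase 5: 926 on hand, pool $17,548.55 (≈ $18.9509 each)
Sale 2, sell 418: 418/926 × $17,548.55 → $7,921.48
Total COGS = $8,001.45 + $7,921.48 = $15,922.93
Ending inventory (cost pool remaining) = $9,627.07
Check: goods available $25,550.00 = COGS $15,922.93 + ending $9,627.07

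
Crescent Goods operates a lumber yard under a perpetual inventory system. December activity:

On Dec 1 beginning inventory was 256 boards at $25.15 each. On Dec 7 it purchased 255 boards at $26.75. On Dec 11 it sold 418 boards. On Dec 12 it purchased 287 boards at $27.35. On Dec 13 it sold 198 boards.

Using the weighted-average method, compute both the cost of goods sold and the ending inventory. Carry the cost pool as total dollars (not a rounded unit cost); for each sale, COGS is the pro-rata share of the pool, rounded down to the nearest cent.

After Dec 1: 256 on hand, pool $6,438.40 (≈ $25.1500 each)
After Dec 7: 511 on hand, pool $13,259.65 (≈ $25.9484 each)
Dec 11, sell 418: 418/511 × $13,259.65 → $10,846.44
After Dec 12: 380 on hand, pool $10,262.66 (≈ $27.0070 each)
Dec 13, sell 198: 198/380 × $10,262.66 → $5,347.38
Total COGS = $10,846.44 + $5,347.38 = $16,193.82
Ending inventory (cost pool remaining) = $4,915.28
Check: goods available $21,109.10 = COGS $16,193.82 + ending $4,915.28

COGS = $16,193.82; ending inventory = $4,915.28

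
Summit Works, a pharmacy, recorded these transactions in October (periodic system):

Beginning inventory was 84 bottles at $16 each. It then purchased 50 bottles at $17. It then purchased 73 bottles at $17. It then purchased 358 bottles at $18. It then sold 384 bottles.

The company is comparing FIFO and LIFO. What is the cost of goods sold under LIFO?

FIFO COGS: 84 @ $16 + 50 @ $17 + 73 @ $17 + 177 @ $18 = $6,621
LIFO COGS: 358 @ $18 + 26 @ $17 = $6,886

COGS = $6,886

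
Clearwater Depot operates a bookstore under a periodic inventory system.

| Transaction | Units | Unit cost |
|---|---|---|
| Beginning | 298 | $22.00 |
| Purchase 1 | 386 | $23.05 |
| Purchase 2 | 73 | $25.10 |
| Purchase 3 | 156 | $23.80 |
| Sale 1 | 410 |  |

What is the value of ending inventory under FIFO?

Ending inventory = $11,860.80

Sale 1 (410) [FIFO — oldest first]: 298 @ $22.00 + 112 @ $23.05 = $9,137.60
Ending inventory: 274 @ $23.05 + 73 @ $25.10 + 156 @ $23.80 = $11,860.80
Check: goods available $20,998.40 = COGS $9,137.60 + ending $11,860.80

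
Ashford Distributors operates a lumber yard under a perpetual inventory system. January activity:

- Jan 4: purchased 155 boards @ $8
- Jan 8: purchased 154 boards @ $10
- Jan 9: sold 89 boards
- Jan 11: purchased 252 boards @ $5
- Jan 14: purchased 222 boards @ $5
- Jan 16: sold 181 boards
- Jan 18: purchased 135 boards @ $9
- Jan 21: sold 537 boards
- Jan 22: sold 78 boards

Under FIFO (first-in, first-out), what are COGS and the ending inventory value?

Jan 9, 89 sold [FIFO — oldest first]: 89 @ $8 = $712
Jan 16, 181 sold [FIFO — oldest first]: 66 @ $8 + 115 @ $10 = $1,678
Jan 21, 537 sold [FIFO — oldest first]: 39 @ $10 + 252 @ $5 + 222 @ $5 + 24 @ $9 = $2,976
Jan 22, 78 sold [FIFO — oldest first]: 78 @ $9 = $702
Total COGS = $712 + $1,678 + $2,976 + $702 = $6,068
Ending inventory: 33 @ $9 = $297
Check: goods available $6,365 = COGS $6,068 + ending $297

COGS = $6,068; ending inventory = $297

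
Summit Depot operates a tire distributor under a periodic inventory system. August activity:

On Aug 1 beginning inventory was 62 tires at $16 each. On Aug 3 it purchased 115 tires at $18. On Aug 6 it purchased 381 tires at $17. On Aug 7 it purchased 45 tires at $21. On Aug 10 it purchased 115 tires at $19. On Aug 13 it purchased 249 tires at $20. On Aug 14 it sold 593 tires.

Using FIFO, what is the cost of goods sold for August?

COGS = $10,274

Aug 14, 593 sold [FIFO — oldest first]: 62 @ $16 + 115 @ $18 + 381 @ $17 + 35 @ $21 = $10,274
Ending inventory: 10 @ $21 + 115 @ $19 + 249 @ $20 = $7,375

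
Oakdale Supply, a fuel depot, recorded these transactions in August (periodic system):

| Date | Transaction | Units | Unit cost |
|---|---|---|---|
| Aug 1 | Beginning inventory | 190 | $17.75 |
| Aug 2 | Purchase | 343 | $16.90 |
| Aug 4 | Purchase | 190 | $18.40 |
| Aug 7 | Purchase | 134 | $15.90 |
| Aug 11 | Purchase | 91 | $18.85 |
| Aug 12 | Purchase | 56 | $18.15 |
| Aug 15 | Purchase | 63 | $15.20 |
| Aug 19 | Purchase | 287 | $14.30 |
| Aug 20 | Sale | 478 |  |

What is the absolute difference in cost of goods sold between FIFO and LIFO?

$804.40

FIFO COGS: 190 @ $17.75 + 288 @ $16.90 = $8,239.70
LIFO COGS: 287 @ $14.30 + 63 @ $15.20 + 56 @ $18.15 + 72 @ $18.85 = $7,435.30
Difference = |$8,239.70 − $7,435.30| = $804.40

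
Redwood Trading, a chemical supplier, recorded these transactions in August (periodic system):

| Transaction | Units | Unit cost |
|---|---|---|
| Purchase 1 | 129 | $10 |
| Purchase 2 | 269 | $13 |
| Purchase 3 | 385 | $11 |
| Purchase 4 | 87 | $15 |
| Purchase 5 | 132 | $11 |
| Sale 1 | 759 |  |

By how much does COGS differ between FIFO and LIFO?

$249

FIFO COGS: 129 @ $10 + 269 @ $13 + 361 @ $11 = $8,758
LIFO COGS: 132 @ $11 + 87 @ $15 + 385 @ $11 + 155 @ $13 = $9,007
Difference = |$8,758 − $9,007| = $249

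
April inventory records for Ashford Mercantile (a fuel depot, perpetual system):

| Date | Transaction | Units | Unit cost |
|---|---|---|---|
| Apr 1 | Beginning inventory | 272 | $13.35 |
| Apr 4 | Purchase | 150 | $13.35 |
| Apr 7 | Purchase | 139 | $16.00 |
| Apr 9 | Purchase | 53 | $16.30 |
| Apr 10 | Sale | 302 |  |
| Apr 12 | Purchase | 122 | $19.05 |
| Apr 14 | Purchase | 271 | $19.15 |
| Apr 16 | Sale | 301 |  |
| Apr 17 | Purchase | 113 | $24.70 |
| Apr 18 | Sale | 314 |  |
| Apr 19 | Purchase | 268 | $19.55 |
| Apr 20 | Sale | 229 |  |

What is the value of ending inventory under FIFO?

Ending inventory = $4,731.10

Apr 10, 302 sold [FIFO — oldest first]: 272 @ $13.35 + 30 @ $13.35 = $4,031.70
Apr 16, 301 sold [FIFO — oldest first]: 120 @ $13.35 + 139 @ $16.00 + 42 @ $16.30 = $4,510.60
Apr 18, 314 sold [FIFO — oldest first]: 11 @ $16.30 + 122 @ $19.05 + 181 @ $19.15 = $5,969.55
Apr 20, 229 sold [FIFO — oldest first]: 90 @ $19.15 + 113 @ $24.70 + 26 @ $19.55 = $5,022.90
Total COGS = $4,031.70 + $4,510.60 + $5,969.55 + $5,022.90 = $19,534.75
Ending inventory: 242 @ $19.55 = $4,731.10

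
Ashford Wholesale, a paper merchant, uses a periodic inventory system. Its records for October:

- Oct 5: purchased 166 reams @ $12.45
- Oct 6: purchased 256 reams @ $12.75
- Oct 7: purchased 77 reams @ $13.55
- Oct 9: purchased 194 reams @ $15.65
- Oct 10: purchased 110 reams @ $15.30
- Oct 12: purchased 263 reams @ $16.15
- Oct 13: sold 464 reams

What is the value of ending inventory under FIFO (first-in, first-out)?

Oct 13, 464 sold [FIFO — oldest first]: 166 @ $12.45 + 256 @ $12.75 + 42 @ $13.55 = $5,899.80
Ending inventory: 35 @ $13.55 + 194 @ $15.65 + 110 @ $15.30 + 263 @ $16.15 = $9,440.80

Ending inventory = $9,440.80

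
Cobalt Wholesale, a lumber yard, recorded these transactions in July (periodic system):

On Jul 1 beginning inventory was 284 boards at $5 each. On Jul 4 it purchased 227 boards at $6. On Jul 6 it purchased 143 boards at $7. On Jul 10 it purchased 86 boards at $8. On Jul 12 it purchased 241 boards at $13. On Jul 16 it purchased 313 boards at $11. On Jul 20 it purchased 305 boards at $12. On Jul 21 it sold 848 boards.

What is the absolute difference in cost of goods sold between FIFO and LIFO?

$4,218

FIFO COGS: 284 @ $5 + 227 @ $6 + 143 @ $7 + 86 @ $8 + 108 @ $13 = $5,875
LIFO COGS: 305 @ $12 + 313 @ $11 + 230 @ $13 = $10,093
Difference = |$5,875 − $10,093| = $4,218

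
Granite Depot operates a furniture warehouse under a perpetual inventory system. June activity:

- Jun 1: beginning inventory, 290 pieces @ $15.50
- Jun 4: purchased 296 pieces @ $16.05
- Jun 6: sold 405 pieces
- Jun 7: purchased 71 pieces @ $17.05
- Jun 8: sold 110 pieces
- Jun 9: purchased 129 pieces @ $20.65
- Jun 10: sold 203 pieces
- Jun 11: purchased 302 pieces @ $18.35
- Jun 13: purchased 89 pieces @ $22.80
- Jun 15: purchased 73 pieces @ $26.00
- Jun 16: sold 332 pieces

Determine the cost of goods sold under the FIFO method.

COGS = $17,964.60

Jun 6, 405 sold [FIFO — oldest first]: 290 @ $15.50 + 115 @ $16.05 = $6,340.75
Jun 8, 110 sold [FIFO — oldest first]: 110 @ $16.05 = $1,765.50
Jun 10, 203 sold [FIFO — oldest first]: 71 @ $16.05 + 71 @ $17.05 + 61 @ $20.65 = $3,609.75
Jun 16, 332 sold [FIFO — oldest first]: 68 @ $20.65 + 264 @ $18.35 = $6,248.60
Total COGS = $6,340.75 + $1,765.50 + $3,609.75 + $6,248.60 = $17,964.60
Ending inventory: 38 @ $18.35 + 89 @ $22.80 + 73 @ $26.00 = $4,624.50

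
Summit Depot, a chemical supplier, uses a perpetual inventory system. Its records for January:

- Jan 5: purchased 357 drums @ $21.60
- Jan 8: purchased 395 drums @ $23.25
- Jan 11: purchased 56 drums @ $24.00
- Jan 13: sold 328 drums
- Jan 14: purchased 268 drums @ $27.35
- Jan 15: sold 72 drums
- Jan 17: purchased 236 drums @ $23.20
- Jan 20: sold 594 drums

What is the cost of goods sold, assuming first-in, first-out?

Jan 13, 328 sold [FIFO — oldest first]: 328 @ $21.60 = $7,084.80
Jan 15, 72 sold [FIFO — oldest first]: 29 @ $21.60 + 43 @ $23.25 = $1,626.15
Jan 20, 594 sold [FIFO — oldest first]: 352 @ $23.25 + 56 @ $24.00 + 186 @ $27.35 = $14,615.10
Total COGS = $7,084.80 + $1,626.15 + $14,615.10 = $23,326.05
Ending inventory: 82 @ $27.35 + 236 @ $23.20 = $7,717.90

COGS = $23,326.05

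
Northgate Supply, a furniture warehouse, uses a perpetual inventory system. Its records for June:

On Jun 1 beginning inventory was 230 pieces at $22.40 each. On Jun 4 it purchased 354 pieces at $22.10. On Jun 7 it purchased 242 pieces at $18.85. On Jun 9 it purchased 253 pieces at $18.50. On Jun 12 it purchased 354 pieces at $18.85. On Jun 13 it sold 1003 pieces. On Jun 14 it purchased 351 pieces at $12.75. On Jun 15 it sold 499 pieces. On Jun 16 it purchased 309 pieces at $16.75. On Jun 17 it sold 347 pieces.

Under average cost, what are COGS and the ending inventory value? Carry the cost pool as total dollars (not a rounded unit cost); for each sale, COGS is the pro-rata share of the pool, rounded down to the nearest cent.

COGS = $34,445.15; ending inventory = $4,096.35

After Jun 1: 230 on hand, pool $5,152.00 (≈ $22.4000 each)
After Jun 4: 584 on hand, pool $12,975.40 (≈ $22.2182 each)
After Jun 7: 826 on hand, pool $17,537.10 (≈ $21.2314 each)
After Jun 9: 1079 on hand, pool $22,217.60 (≈ $20.5909 each)
After Jun 12: 1433 on hand, pool $28,890.50 (≈ $20.1609 each)
Jun 13, sell 1003: 1003/1433 × $28,890.50 → $20,221.33
After Jun 14: 781 on hand, pool $13,144.42 (≈ $16.8302 each)
Jun 15, sell 499: 499/781 × $13,144.42 → $8,398.29
After Jun 16: 591 on hand, pool $9,921.88 (≈ $16.7883 each)
Jun 17, sell 347: 347/591 × $9,921.88 → $5,825.53
Total COGS = $20,221.33 + $8,398.29 + $5,825.53 = $34,445.15
Ending inventory (cost pool remaining) = $4,096.35
Check: goods available $38,541.50 = COGS $34,445.15 + ending $4,096.35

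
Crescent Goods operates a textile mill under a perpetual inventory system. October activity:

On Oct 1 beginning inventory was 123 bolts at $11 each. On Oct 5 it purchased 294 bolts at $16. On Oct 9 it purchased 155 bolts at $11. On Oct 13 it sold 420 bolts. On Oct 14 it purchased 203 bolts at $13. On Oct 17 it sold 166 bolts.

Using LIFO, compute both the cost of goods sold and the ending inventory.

COGS = $8,103; ending inventory = $2,298

Oct 13, 420 sold [LIFO — newest first]: 155 @ $11 + 265 @ $16 = $5,945
Oct 17, 166 sold [LIFO — newest first]: 166 @ $13 = $2,158
Total COGS = $5,945 + $2,158 = $8,103
Ending inventory: 123 @ $11 + 29 @ $16 + 37 @ $13 = $2,298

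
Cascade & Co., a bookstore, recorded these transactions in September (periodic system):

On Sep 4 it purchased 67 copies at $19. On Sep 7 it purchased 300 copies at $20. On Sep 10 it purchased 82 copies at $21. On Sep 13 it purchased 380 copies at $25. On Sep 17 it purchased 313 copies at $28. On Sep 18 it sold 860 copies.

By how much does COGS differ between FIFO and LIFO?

$2,323

FIFO COGS: 67 @ $19 + 300 @ $20 + 82 @ $21 + 380 @ $25 + 31 @ $28 = $19,363
LIFO COGS: 313 @ $28 + 380 @ $25 + 82 @ $21 + 85 @ $20 = $21,686
Difference = |$19,363 − $21,686| = $2,323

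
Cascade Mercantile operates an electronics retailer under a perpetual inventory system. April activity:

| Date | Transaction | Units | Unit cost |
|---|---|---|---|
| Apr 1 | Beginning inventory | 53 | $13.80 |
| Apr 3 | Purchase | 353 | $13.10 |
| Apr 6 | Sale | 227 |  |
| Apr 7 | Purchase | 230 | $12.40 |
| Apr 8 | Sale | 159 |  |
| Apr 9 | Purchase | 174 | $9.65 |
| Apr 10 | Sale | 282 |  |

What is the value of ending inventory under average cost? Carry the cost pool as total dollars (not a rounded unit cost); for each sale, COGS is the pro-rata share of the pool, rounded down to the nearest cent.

After Apr 1: 53 on hand, pool $731.40 (≈ $13.8000 each)
After Apr 3: 406 on hand, pool $5,355.70 (≈ $13.1914 each)
Apr 6, sell 227: 227/406 × $5,355.70 → $2,994.44
After Apr 7: 409 on hand, pool $5,213.26 (≈ $12.7464 each)
Apr 8, sell 159: 159/409 × $5,213.26 → $2,026.67
After Apr 9: 424 on hand, pool $4,865.69 (≈ $11.4757 each)
Apr 10, sell 282: 282/424 × $4,865.69 → $3,236.14
Total COGS = $2,994.44 + $2,026.67 + $3,236.14 = $8,257.25
Ending inventory (cost pool remaining) = $1,629.55
Check: goods available $9,886.80 = COGS $8,257.25 + ending $1,629.55

Ending inventory = $1,629.55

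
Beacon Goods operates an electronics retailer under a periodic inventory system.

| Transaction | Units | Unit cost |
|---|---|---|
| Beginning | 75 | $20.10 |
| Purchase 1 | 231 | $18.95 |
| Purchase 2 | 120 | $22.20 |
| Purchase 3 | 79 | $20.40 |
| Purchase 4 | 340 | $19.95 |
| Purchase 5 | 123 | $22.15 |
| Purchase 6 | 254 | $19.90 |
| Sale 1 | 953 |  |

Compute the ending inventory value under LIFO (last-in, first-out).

Sale 1 (953) [LIFO — newest first]: 254 @ $19.90 + 123 @ $22.15 + 340 @ $19.95 + 79 @ $20.40 + 120 @ $22.20 + 37 @ $18.95 = $19,538.80
Ending inventory: 75 @ $20.10 + 194 @ $18.95 = $5,183.80

Ending inventory = $5,183.80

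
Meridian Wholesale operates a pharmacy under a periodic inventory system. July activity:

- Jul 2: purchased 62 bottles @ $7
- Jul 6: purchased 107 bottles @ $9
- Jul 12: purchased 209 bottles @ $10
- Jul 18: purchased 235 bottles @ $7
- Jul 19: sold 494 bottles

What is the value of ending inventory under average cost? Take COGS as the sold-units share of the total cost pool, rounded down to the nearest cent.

Ending inventory = $996.27

Jul 19, sell 494: 494/613 × $5,132.00 → $4,135.73
Ending inventory (cost pool remaining) = $996.27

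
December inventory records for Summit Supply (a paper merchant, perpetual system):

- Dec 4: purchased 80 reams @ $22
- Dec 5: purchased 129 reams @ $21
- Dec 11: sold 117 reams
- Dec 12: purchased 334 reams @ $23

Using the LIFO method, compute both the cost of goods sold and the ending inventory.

COGS = $2,457; ending inventory = $9,694

Dec 11, 117 sold [LIFO — newest first]: 117 @ $21 = $2,457
Ending inventory: 80 @ $22 + 12 @ $21 + 334 @ $23 = $9,694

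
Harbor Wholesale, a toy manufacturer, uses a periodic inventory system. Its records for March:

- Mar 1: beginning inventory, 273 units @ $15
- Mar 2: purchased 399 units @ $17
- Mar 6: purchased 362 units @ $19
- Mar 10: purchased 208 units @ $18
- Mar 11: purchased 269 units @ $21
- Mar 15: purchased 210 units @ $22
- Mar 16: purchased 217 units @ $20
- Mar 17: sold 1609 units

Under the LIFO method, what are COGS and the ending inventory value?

Mar 17, 1609 sold [LIFO — newest first]: 217 @ $20 + 210 @ $22 + 269 @ $21 + 208 @ $18 + 362 @ $19 + 343 @ $17 = $31,062
Ending inventory: 273 @ $15 + 56 @ $17 = $5,047

COGS = $31,062; ending inventory = $5,047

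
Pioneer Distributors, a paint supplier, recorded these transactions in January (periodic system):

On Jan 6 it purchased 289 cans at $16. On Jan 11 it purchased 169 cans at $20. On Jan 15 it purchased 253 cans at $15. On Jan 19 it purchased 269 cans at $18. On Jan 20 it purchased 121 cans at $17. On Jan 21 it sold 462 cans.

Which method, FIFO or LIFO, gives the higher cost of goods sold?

FIFO COGS: 289 @ $16 + 169 @ $20 + 4 @ $15 = $8,064
LIFO COGS: 121 @ $17 + 269 @ $18 + 72 @ $15 = $7,979

FIFO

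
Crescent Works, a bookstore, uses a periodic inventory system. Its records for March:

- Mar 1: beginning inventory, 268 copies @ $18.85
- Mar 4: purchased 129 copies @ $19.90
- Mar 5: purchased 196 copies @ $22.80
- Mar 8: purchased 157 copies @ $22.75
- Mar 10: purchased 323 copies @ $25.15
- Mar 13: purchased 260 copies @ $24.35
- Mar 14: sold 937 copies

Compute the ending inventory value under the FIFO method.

Mar 14, 937 sold [FIFO — oldest first]: 268 @ $18.85 + 129 @ $19.90 + 196 @ $22.80 + 157 @ $22.75 + 187 @ $25.15 = $20,362.50
Ending inventory: 136 @ $25.15 + 260 @ $24.35 = $9,751.40
Check: goods available $30,113.90 = COGS $20,362.50 + ending $9,751.40

Ending inventory = $9,751.40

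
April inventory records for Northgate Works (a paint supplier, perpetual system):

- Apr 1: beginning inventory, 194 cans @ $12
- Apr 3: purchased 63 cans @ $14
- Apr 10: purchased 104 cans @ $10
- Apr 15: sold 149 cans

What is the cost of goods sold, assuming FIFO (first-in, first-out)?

COGS = $1,788

Apr 15, 149 sold [FIFO — oldest first]: 149 @ $12 = $1,788
Ending inventory: 45 @ $12 + 63 @ $14 + 104 @ $10 = $2,462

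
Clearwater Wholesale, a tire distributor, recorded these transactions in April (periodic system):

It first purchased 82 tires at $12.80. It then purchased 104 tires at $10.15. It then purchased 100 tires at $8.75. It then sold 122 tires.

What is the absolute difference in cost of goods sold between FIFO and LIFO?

FIFO COGS: 82 @ $12.80 + 40 @ $10.15 = $1,455.60
LIFO COGS: 100 @ $8.75 + 22 @ $10.15 = $1,098.30
Difference = |$1,455.60 − $1,098.30| = $357.30

$357.30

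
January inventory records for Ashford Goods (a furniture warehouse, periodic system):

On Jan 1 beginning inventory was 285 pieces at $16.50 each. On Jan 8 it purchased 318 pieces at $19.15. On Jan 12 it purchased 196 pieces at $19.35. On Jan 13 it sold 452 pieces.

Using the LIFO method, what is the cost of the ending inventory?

Ending inventory = $5,889.80

Jan 13, 452 sold [LIFO — newest first]: 196 @ $19.35 + 256 @ $19.15 = $8,695.00
Ending inventory: 285 @ $16.50 + 62 @ $19.15 = $5,889.80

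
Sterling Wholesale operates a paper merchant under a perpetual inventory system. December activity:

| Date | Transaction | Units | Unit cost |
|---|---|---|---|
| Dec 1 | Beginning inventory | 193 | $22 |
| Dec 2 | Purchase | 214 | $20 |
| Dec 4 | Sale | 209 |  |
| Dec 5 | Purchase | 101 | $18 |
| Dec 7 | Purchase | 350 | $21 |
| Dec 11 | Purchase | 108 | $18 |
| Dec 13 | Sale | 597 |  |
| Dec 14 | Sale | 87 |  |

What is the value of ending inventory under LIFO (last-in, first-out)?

Dec 4, 209 sold [LIFO — newest first]: 209 @ $20 = $4,180
Dec 13, 597 sold [LIFO — newest first]: 108 @ $18 + 350 @ $21 + 101 @ $18 + 5 @ $20 + 33 @ $22 = $11,938
Dec 14, 87 sold [LIFO — newest first]: 87 @ $22 = $1,914
Total COGS = $4,180 + $11,938 + $1,914 = $18,032
Ending inventory: 73 @ $22 = $1,606

Ending inventory = $1,606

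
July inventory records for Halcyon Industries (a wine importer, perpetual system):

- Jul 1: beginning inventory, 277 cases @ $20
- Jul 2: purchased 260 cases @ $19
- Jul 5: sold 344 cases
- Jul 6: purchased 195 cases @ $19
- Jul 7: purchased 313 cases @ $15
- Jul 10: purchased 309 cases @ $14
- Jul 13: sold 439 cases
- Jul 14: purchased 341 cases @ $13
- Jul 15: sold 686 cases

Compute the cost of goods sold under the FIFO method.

COGS = $24,701

Jul 5, 344 sold [FIFO — oldest first]: 277 @ $20 + 67 @ $19 = $6,813
Jul 13, 439 sold [FIFO — oldest first]: 193 @ $19 + 195 @ $19 + 51 @ $15 = $8,137
Jul 15, 686 sold [FIFO — oldest first]: 262 @ $15 + 309 @ $14 + 115 @ $13 = $9,751
Total COGS = $6,813 + $8,137 + $9,751 = $24,701
Ending inventory: 226 @ $13 = $2,938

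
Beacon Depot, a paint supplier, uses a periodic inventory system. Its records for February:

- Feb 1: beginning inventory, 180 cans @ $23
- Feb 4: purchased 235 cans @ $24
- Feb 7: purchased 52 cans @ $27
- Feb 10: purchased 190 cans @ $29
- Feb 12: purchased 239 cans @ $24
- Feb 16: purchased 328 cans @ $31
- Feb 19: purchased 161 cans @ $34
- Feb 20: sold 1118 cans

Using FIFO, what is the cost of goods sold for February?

Feb 20, 1118 sold [FIFO — oldest first]: 180 @ $23 + 235 @ $24 + 52 @ $27 + 190 @ $29 + 239 @ $24 + 222 @ $31 = $29,312
Ending inventory: 106 @ $31 + 161 @ $34 = $8,760
Check: goods available $38,072 = COGS $29,312 + ending $8,760

COGS = $29,312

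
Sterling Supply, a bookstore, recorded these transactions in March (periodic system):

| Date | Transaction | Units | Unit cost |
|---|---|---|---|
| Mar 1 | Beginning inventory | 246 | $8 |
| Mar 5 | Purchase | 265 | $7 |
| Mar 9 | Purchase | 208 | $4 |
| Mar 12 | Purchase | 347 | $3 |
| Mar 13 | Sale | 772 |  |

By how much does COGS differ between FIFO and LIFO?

$1,422

FIFO COGS: 246 @ $8 + 265 @ $7 + 208 @ $4 + 53 @ $3 = $4,814
LIFO COGS: 347 @ $3 + 208 @ $4 + 217 @ $7 = $3,392
Difference = |$4,814 − $3,392| = $1,422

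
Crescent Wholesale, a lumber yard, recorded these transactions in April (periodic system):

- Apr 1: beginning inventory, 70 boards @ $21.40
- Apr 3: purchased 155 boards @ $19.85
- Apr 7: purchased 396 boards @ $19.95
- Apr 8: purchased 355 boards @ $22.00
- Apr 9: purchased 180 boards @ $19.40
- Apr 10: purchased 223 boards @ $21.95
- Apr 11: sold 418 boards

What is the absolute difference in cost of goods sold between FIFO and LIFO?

FIFO COGS: 70 @ $21.40 + 155 @ $19.85 + 193 @ $19.95 = $8,425.10
LIFO COGS: 223 @ $21.95 + 180 @ $19.40 + 15 @ $22.00 = $8,716.85
Difference = |$8,425.10 − $8,716.85| = $291.75

$291.75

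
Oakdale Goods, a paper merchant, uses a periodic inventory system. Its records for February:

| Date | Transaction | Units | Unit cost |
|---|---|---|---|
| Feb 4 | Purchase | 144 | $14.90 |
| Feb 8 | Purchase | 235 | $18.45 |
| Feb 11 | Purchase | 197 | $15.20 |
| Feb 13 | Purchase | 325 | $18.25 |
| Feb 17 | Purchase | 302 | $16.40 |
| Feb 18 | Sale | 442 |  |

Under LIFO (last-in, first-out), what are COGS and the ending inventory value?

COGS = $7,507.80; ending inventory = $12,852.00

Feb 18, 442 sold [LIFO — newest first]: 302 @ $16.40 + 140 @ $18.25 = $7,507.80
Ending inventory: 144 @ $14.90 + 235 @ $18.45 + 197 @ $15.20 + 185 @ $18.25 = $12,852.00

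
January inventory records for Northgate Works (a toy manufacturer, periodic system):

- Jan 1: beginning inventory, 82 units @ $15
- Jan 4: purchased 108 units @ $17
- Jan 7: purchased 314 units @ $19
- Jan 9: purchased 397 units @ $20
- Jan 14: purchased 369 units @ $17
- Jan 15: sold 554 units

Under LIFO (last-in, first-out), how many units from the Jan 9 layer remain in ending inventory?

212

Jan 15, 554 sold [LIFO — newest first]: 369 @ $17 + 185 @ $20 = $9,973
Ending inventory: 82 @ $15 + 108 @ $17 + 314 @ $19 + 212 @ $20 = $13,272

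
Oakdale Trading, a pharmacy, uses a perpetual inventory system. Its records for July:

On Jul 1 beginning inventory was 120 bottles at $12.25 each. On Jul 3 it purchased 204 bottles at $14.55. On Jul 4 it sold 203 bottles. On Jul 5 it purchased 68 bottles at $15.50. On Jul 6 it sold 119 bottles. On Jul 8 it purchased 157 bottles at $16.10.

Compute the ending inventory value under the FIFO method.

Jul 4, 203 sold [FIFO — oldest first]: 120 @ $12.25 + 83 @ $14.55 = $2,677.65
Jul 6, 119 sold [FIFO — oldest first]: 119 @ $14.55 = $1,731.45
Total COGS = $2,677.65 + $1,731.45 = $4,409.10
Ending inventory: 2 @ $14.55 + 68 @ $15.50 + 157 @ $16.10 = $3,610.80

Ending inventory = $3,610.80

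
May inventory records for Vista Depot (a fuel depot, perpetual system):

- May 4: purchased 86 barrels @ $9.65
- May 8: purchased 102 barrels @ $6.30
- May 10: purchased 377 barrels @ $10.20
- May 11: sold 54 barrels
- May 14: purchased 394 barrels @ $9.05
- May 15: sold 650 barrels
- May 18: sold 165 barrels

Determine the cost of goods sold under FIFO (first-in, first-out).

May 11, 54 sold [FIFO — oldest first]: 54 @ $9.65 = $521.10
May 15, 650 sold [FIFO — oldest first]: 32 @ $9.65 + 102 @ $6.30 + 377 @ $10.20 + 139 @ $9.05 = $6,054.75
May 18, 165 sold [FIFO — oldest first]: 165 @ $9.05 = $1,493.25
Total COGS = $521.10 + $6,054.75 + $1,493.25 = $8,069.10
Ending inventory: 90 @ $9.05 = $814.50

COGS = $8,069.10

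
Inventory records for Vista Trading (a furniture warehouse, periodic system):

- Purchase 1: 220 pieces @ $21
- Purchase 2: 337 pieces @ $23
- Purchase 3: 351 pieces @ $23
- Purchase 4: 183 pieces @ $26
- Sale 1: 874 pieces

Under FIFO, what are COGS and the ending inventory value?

Sale 1 (874) [FIFO — oldest first]: 220 @ $21 + 337 @ $23 + 317 @ $23 = $19,662
Ending inventory: 34 @ $23 + 183 @ $26 = $5,540

COGS = $19,662; ending inventory = $5,540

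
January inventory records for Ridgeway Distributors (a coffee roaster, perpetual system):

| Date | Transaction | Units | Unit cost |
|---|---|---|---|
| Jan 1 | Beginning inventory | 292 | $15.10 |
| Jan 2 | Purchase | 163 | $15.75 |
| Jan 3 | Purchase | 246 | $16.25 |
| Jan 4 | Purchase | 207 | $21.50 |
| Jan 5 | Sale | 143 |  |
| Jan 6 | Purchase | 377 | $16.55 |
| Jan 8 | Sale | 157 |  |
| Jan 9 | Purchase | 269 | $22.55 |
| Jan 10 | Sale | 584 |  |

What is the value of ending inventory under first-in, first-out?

Ending inventory = $12,821.30

Jan 5, 143 sold [FIFO — oldest first]: 143 @ $15.10 = $2,159.30
Jan 8, 157 sold [FIFO — oldest first]: 149 @ $15.10 + 8 @ $15.75 = $2,375.90
Jan 10, 584 sold [FIFO — oldest first]: 155 @ $15.75 + 246 @ $16.25 + 183 @ $21.50 = $10,373.25
Total COGS = $2,159.30 + $2,375.90 + $10,373.25 = $14,908.45
Ending inventory: 24 @ $21.50 + 377 @ $16.55 + 269 @ $22.55 = $12,821.30
Check: goods available $27,729.75 = COGS $14,908.45 + ending $12,821.30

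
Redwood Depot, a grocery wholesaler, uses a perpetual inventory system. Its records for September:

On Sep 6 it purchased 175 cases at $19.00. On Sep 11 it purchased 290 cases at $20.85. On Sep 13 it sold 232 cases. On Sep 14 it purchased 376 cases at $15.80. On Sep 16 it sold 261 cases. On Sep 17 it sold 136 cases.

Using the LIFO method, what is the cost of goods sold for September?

Sep 13, 232 sold [LIFO — newest first]: 232 @ $20.85 = $4,837.20
Sep 16, 261 sold [LIFO — newest first]: 261 @ $15.80 = $4,123.80
Sep 17, 136 sold [LIFO — newest first]: 115 @ $15.80 + 21 @ $20.85 = $2,254.85
Total COGS = $4,837.20 + $4,123.80 + $2,254.85 = $11,215.85
Ending inventory: 175 @ $19.00 + 37 @ $20.85 = $4,096.45

COGS = $11,215.85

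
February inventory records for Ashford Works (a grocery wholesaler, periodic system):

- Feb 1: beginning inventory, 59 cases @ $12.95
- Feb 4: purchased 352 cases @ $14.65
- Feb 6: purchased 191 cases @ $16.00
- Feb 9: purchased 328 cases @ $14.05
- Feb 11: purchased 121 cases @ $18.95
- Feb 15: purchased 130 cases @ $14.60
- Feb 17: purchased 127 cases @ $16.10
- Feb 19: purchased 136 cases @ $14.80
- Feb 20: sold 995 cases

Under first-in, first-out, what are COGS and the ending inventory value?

Feb 20, 995 sold [FIFO — oldest first]: 59 @ $12.95 + 352 @ $14.65 + 191 @ $16.00 + 328 @ $14.05 + 65 @ $18.95 = $14,817.00
Ending inventory: 56 @ $18.95 + 130 @ $14.60 + 127 @ $16.10 + 136 @ $14.80 = $7,016.70

COGS = $14,817.00; ending inventory = $7,016.70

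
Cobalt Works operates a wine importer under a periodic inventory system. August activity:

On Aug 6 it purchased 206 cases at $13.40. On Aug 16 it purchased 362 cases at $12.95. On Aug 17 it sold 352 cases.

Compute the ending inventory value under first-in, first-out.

Ending inventory = $2,797.20

Aug 17, 352 sold [FIFO — oldest first]: 206 @ $13.40 + 146 @ $12.95 = $4,651.10
Ending inventory: 216 @ $12.95 = $2,797.20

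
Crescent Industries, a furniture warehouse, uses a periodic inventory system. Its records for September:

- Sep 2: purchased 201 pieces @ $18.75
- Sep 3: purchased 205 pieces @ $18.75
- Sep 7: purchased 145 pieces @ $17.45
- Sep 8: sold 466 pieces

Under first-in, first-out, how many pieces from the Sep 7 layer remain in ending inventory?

Sep 8, 466 sold [FIFO — oldest first]: 201 @ $18.75 + 205 @ $18.75 + 60 @ $17.45 = $8,659.50
Ending inventory: 85 @ $17.45 = $1,483.25

85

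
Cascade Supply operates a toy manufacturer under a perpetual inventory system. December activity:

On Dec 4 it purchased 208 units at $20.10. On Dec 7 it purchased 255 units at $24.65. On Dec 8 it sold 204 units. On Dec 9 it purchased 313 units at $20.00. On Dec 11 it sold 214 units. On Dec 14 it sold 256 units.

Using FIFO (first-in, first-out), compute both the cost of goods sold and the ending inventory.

Dec 8, 204 sold [FIFO — oldest first]: 204 @ $20.10 = $4,100.40
Dec 11, 214 sold [FIFO — oldest first]: 4 @ $20.10 + 210 @ $24.65 = $5,256.90
Dec 14, 256 sold [FIFO — oldest first]: 45 @ $24.65 + 211 @ $20.00 = $5,329.25
Total COGS = $4,100.40 + $5,256.90 + $5,329.25 = $14,686.55
Ending inventory: 102 @ $20.00 = $2,040.00

COGS = $14,686.55; ending inventory = $2,040.00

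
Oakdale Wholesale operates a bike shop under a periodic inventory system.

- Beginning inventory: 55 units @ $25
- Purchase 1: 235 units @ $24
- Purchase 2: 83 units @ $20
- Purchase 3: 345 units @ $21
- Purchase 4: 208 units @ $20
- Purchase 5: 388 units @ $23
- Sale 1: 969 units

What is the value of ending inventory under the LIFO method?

Ending inventory = $8,115

Sale 1 (969) [LIFO — newest first]: 388 @ $23 + 208 @ $20 + 345 @ $21 + 28 @ $20 = $20,889
Ending inventory: 55 @ $25 + 235 @ $24 + 55 @ $20 = $8,115
Check: goods available $29,004 = COGS $20,889 + ending $8,115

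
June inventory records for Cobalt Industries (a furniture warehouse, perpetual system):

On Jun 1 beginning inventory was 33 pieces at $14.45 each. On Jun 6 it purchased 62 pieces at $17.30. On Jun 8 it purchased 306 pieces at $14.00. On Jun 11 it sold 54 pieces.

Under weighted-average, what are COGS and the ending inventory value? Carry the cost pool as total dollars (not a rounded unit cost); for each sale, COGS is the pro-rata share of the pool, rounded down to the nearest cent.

COGS = $785.55; ending inventory = $5,047.90

After Jun 1: 33 on hand, pool $476.85 (≈ $14.4500 each)
After Jun 6: 95 on hand, pool $1,549.45 (≈ $16.3100 each)
After Jun 8: 401 on hand, pool $5,833.45 (≈ $14.5473 each)
Jun 11, sell 54: 54/401 × $5,833.45 → $785.55
Ending inventory (cost pool remaining) = $5,047.90
Check: goods available $5,833.45 = COGS $785.55 + ending $5,047.90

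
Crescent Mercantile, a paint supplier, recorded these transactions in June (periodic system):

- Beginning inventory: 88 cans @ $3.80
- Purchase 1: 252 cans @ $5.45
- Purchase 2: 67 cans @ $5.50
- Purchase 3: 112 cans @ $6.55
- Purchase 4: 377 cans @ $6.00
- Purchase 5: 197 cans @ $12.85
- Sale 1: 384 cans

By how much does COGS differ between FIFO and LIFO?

$1,703.65

FIFO COGS: 88 @ $3.80 + 252 @ $5.45 + 44 @ $5.50 = $1,949.80
LIFO COGS: 197 @ $12.85 + 187 @ $6.00 = $3,653.45
Difference = |$1,949.80 − $3,653.45| = $1,703.65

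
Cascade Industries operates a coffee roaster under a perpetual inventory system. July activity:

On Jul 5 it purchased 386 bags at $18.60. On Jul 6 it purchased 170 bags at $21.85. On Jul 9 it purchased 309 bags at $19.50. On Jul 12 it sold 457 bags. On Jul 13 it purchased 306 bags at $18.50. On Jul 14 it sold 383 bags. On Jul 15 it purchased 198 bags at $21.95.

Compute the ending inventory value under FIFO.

Jul 12, 457 sold [FIFO — oldest first]: 386 @ $18.60 + 71 @ $21.85 = $8,730.95
Jul 14, 383 sold [FIFO — oldest first]: 99 @ $21.85 + 284 @ $19.50 = $7,701.15
Total COGS = $8,730.95 + $7,701.15 = $16,432.10
Ending inventory: 25 @ $19.50 + 306 @ $18.50 + 198 @ $21.95 = $10,494.60

Ending inventory = $10,494.60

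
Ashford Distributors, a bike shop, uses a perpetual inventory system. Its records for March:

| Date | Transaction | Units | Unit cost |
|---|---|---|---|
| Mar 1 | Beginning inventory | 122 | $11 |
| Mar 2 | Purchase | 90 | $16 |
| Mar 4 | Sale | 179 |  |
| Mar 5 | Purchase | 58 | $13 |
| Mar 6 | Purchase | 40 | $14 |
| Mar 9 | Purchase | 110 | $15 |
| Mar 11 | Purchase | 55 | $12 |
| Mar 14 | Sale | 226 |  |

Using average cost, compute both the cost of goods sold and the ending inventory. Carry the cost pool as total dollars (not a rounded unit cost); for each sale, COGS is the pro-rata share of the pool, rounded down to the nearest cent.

COGS = $5,446.56; ending inventory = $959.44

After Mar 1: 122 on hand, pool $1,342.00 (≈ $11.0000 each)
After Mar 2: 212 on hand, pool $2,782.00 (≈ $13.1226 each)
Mar 4, sell 179: 179/212 × $2,782.00 → $2,348.95
After Mar 5: 91 on hand, pool $1,187.05 (≈ $13.0445 each)
After Mar 6: 131 on hand, pool $1,747.05 (≈ $13.3363 each)
After Mar 9: 241 on hand, pool $3,397.05 (≈ $14.0956 each)
After Mar 11: 296 on hand, pool $4,057.05 (≈ $13.7063 each)
Mar 14, sell 226: 226/296 × $4,057.05 → $3,097.61
Total COGS = $2,348.95 + $3,097.61 = $5,446.56
Ending inventory (cost pool remaining) = $959.44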